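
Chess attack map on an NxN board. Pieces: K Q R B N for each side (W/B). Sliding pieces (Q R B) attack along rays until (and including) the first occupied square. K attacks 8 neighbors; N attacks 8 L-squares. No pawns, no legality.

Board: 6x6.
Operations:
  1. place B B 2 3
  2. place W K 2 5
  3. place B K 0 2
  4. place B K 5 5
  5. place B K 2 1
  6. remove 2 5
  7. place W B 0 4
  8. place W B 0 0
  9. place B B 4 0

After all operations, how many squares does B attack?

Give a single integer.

Op 1: place BB@(2,3)
Op 2: place WK@(2,5)
Op 3: place BK@(0,2)
Op 4: place BK@(5,5)
Op 5: place BK@(2,1)
Op 6: remove (2,5)
Op 7: place WB@(0,4)
Op 8: place WB@(0,0)
Op 9: place BB@(4,0)
Per-piece attacks for B:
  BK@(0,2): attacks (0,3) (0,1) (1,2) (1,3) (1,1)
  BK@(2,1): attacks (2,2) (2,0) (3,1) (1,1) (3,2) (3,0) (1,2) (1,0)
  BB@(2,3): attacks (3,4) (4,5) (3,2) (4,1) (5,0) (1,4) (0,5) (1,2) (0,1)
  BB@(4,0): attacks (5,1) (3,1) (2,2) (1,3) (0,4) [ray(-1,1) blocked at (0,4)]
  BK@(5,5): attacks (5,4) (4,5) (4,4)
Union (21 distinct): (0,1) (0,3) (0,4) (0,5) (1,0) (1,1) (1,2) (1,3) (1,4) (2,0) (2,2) (3,0) (3,1) (3,2) (3,4) (4,1) (4,4) (4,5) (5,0) (5,1) (5,4)

Answer: 21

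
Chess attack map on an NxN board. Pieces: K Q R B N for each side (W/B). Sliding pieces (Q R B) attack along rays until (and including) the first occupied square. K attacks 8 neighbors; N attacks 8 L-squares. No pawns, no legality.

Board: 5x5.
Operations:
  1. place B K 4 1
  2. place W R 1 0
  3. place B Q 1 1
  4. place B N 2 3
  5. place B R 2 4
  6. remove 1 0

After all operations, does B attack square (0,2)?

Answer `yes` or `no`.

Op 1: place BK@(4,1)
Op 2: place WR@(1,0)
Op 3: place BQ@(1,1)
Op 4: place BN@(2,3)
Op 5: place BR@(2,4)
Op 6: remove (1,0)
Per-piece attacks for B:
  BQ@(1,1): attacks (1,2) (1,3) (1,4) (1,0) (2,1) (3,1) (4,1) (0,1) (2,2) (3,3) (4,4) (2,0) (0,2) (0,0) [ray(1,0) blocked at (4,1)]
  BN@(2,3): attacks (4,4) (0,4) (3,1) (4,2) (1,1) (0,2)
  BR@(2,4): attacks (2,3) (3,4) (4,4) (1,4) (0,4) [ray(0,-1) blocked at (2,3)]
  BK@(4,1): attacks (4,2) (4,0) (3,1) (3,2) (3,0)
B attacks (0,2): yes

Answer: yes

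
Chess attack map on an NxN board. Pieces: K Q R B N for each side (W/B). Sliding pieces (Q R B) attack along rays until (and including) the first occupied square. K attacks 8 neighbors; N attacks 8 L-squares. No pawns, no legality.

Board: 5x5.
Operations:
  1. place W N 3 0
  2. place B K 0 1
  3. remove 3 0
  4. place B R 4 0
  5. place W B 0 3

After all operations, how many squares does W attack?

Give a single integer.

Answer: 4

Derivation:
Op 1: place WN@(3,0)
Op 2: place BK@(0,1)
Op 3: remove (3,0)
Op 4: place BR@(4,0)
Op 5: place WB@(0,3)
Per-piece attacks for W:
  WB@(0,3): attacks (1,4) (1,2) (2,1) (3,0)
Union (4 distinct): (1,2) (1,4) (2,1) (3,0)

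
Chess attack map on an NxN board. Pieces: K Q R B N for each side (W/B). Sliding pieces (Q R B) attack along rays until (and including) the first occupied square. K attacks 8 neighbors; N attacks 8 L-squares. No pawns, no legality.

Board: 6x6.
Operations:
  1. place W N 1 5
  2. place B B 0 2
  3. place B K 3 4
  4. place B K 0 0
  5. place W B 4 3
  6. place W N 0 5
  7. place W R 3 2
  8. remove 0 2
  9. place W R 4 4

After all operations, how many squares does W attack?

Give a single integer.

Op 1: place WN@(1,5)
Op 2: place BB@(0,2)
Op 3: place BK@(3,4)
Op 4: place BK@(0,0)
Op 5: place WB@(4,3)
Op 6: place WN@(0,5)
Op 7: place WR@(3,2)
Op 8: remove (0,2)
Op 9: place WR@(4,4)
Per-piece attacks for W:
  WN@(0,5): attacks (1,3) (2,4)
  WN@(1,5): attacks (2,3) (3,4) (0,3)
  WR@(3,2): attacks (3,3) (3,4) (3,1) (3,0) (4,2) (5,2) (2,2) (1,2) (0,2) [ray(0,1) blocked at (3,4)]
  WB@(4,3): attacks (5,4) (5,2) (3,4) (3,2) [ray(-1,1) blocked at (3,4); ray(-1,-1) blocked at (3,2)]
  WR@(4,4): attacks (4,5) (4,3) (5,4) (3,4) [ray(0,-1) blocked at (4,3); ray(-1,0) blocked at (3,4)]
Union (17 distinct): (0,2) (0,3) (1,2) (1,3) (2,2) (2,3) (2,4) (3,0) (3,1) (3,2) (3,3) (3,4) (4,2) (4,3) (4,5) (5,2) (5,4)

Answer: 17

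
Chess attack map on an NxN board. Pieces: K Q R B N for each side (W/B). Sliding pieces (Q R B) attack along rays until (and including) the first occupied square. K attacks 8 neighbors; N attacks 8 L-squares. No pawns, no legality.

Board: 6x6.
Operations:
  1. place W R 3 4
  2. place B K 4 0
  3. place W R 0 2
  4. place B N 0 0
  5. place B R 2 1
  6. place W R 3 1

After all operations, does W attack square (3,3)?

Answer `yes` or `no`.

Op 1: place WR@(3,4)
Op 2: place BK@(4,0)
Op 3: place WR@(0,2)
Op 4: place BN@(0,0)
Op 5: place BR@(2,1)
Op 6: place WR@(3,1)
Per-piece attacks for W:
  WR@(0,2): attacks (0,3) (0,4) (0,5) (0,1) (0,0) (1,2) (2,2) (3,2) (4,2) (5,2) [ray(0,-1) blocked at (0,0)]
  WR@(3,1): attacks (3,2) (3,3) (3,4) (3,0) (4,1) (5,1) (2,1) [ray(0,1) blocked at (3,4); ray(-1,0) blocked at (2,1)]
  WR@(3,4): attacks (3,5) (3,3) (3,2) (3,1) (4,4) (5,4) (2,4) (1,4) (0,4) [ray(0,-1) blocked at (3,1)]
W attacks (3,3): yes

Answer: yes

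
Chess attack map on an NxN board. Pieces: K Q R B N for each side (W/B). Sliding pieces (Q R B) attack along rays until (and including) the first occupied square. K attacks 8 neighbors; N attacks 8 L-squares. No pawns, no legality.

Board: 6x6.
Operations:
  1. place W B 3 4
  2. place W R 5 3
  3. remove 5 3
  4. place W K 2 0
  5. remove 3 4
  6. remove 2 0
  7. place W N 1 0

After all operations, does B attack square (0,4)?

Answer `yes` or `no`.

Op 1: place WB@(3,4)
Op 2: place WR@(5,3)
Op 3: remove (5,3)
Op 4: place WK@(2,0)
Op 5: remove (3,4)
Op 6: remove (2,0)
Op 7: place WN@(1,0)
Per-piece attacks for B:
B attacks (0,4): no

Answer: no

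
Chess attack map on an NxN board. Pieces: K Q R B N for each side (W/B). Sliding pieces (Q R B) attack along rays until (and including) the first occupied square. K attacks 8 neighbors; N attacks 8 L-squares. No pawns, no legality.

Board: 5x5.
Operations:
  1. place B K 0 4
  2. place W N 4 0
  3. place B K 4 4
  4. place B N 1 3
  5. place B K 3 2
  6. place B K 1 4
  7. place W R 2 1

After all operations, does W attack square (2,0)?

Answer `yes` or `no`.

Op 1: place BK@(0,4)
Op 2: place WN@(4,0)
Op 3: place BK@(4,4)
Op 4: place BN@(1,3)
Op 5: place BK@(3,2)
Op 6: place BK@(1,4)
Op 7: place WR@(2,1)
Per-piece attacks for W:
  WR@(2,1): attacks (2,2) (2,3) (2,4) (2,0) (3,1) (4,1) (1,1) (0,1)
  WN@(4,0): attacks (3,2) (2,1)
W attacks (2,0): yes

Answer: yes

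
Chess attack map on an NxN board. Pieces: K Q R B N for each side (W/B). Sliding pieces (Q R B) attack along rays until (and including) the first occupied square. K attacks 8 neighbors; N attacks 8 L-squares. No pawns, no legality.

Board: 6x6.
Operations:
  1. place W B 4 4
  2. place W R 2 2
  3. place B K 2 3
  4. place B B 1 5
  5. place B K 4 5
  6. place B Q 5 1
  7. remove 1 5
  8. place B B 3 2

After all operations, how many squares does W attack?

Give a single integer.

Op 1: place WB@(4,4)
Op 2: place WR@(2,2)
Op 3: place BK@(2,3)
Op 4: place BB@(1,5)
Op 5: place BK@(4,5)
Op 6: place BQ@(5,1)
Op 7: remove (1,5)
Op 8: place BB@(3,2)
Per-piece attacks for W:
  WR@(2,2): attacks (2,3) (2,1) (2,0) (3,2) (1,2) (0,2) [ray(0,1) blocked at (2,3); ray(1,0) blocked at (3,2)]
  WB@(4,4): attacks (5,5) (5,3) (3,5) (3,3) (2,2) [ray(-1,-1) blocked at (2,2)]
Union (11 distinct): (0,2) (1,2) (2,0) (2,1) (2,2) (2,3) (3,2) (3,3) (3,5) (5,3) (5,5)

Answer: 11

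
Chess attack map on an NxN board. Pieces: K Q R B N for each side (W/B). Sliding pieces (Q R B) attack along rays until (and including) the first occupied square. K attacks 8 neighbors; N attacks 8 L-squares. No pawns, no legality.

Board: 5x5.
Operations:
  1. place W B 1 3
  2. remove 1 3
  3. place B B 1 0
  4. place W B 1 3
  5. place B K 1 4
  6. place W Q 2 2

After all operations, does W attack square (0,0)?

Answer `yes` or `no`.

Answer: yes

Derivation:
Op 1: place WB@(1,3)
Op 2: remove (1,3)
Op 3: place BB@(1,0)
Op 4: place WB@(1,3)
Op 5: place BK@(1,4)
Op 6: place WQ@(2,2)
Per-piece attacks for W:
  WB@(1,3): attacks (2,4) (2,2) (0,4) (0,2) [ray(1,-1) blocked at (2,2)]
  WQ@(2,2): attacks (2,3) (2,4) (2,1) (2,0) (3,2) (4,2) (1,2) (0,2) (3,3) (4,4) (3,1) (4,0) (1,3) (1,1) (0,0) [ray(-1,1) blocked at (1,3)]
W attacks (0,0): yes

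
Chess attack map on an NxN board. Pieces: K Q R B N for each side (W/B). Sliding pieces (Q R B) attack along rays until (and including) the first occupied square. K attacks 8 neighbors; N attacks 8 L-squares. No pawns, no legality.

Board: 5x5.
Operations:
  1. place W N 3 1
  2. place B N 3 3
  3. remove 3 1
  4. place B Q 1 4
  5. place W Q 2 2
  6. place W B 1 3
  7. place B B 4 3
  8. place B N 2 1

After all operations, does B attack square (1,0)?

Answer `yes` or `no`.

Answer: no

Derivation:
Op 1: place WN@(3,1)
Op 2: place BN@(3,3)
Op 3: remove (3,1)
Op 4: place BQ@(1,4)
Op 5: place WQ@(2,2)
Op 6: place WB@(1,3)
Op 7: place BB@(4,3)
Op 8: place BN@(2,1)
Per-piece attacks for B:
  BQ@(1,4): attacks (1,3) (2,4) (3,4) (4,4) (0,4) (2,3) (3,2) (4,1) (0,3) [ray(0,-1) blocked at (1,3)]
  BN@(2,1): attacks (3,3) (4,2) (1,3) (0,2) (4,0) (0,0)
  BN@(3,3): attacks (1,4) (4,1) (2,1) (1,2)
  BB@(4,3): attacks (3,4) (3,2) (2,1) [ray(-1,-1) blocked at (2,1)]
B attacks (1,0): no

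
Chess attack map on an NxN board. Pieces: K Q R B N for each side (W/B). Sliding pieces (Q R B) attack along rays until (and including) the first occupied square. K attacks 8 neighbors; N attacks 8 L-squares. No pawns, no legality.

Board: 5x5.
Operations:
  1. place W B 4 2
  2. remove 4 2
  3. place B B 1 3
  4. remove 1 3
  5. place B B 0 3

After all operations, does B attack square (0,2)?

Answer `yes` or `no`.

Op 1: place WB@(4,2)
Op 2: remove (4,2)
Op 3: place BB@(1,3)
Op 4: remove (1,3)
Op 5: place BB@(0,3)
Per-piece attacks for B:
  BB@(0,3): attacks (1,4) (1,2) (2,1) (3,0)
B attacks (0,2): no

Answer: no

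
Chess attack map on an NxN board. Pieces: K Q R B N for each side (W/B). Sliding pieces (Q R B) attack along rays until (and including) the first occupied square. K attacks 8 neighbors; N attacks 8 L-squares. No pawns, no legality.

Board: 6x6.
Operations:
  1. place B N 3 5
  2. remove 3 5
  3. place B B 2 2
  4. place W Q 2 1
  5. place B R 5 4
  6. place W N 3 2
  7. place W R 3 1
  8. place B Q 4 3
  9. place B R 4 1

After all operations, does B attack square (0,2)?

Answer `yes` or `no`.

Op 1: place BN@(3,5)
Op 2: remove (3,5)
Op 3: place BB@(2,2)
Op 4: place WQ@(2,1)
Op 5: place BR@(5,4)
Op 6: place WN@(3,2)
Op 7: place WR@(3,1)
Op 8: place BQ@(4,3)
Op 9: place BR@(4,1)
Per-piece attacks for B:
  BB@(2,2): attacks (3,3) (4,4) (5,5) (3,1) (1,3) (0,4) (1,1) (0,0) [ray(1,-1) blocked at (3,1)]
  BR@(4,1): attacks (4,2) (4,3) (4,0) (5,1) (3,1) [ray(0,1) blocked at (4,3); ray(-1,0) blocked at (3,1)]
  BQ@(4,3): attacks (4,4) (4,5) (4,2) (4,1) (5,3) (3,3) (2,3) (1,3) (0,3) (5,4) (5,2) (3,4) (2,5) (3,2) [ray(0,-1) blocked at (4,1); ray(1,1) blocked at (5,4); ray(-1,-1) blocked at (3,2)]
  BR@(5,4): attacks (5,5) (5,3) (5,2) (5,1) (5,0) (4,4) (3,4) (2,4) (1,4) (0,4)
B attacks (0,2): no

Answer: no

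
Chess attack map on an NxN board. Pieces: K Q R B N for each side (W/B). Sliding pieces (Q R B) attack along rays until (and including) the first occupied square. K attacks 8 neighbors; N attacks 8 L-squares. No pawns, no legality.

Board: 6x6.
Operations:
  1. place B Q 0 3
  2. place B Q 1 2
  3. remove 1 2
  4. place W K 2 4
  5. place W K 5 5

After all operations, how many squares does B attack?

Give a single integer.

Op 1: place BQ@(0,3)
Op 2: place BQ@(1,2)
Op 3: remove (1,2)
Op 4: place WK@(2,4)
Op 5: place WK@(5,5)
Per-piece attacks for B:
  BQ@(0,3): attacks (0,4) (0,5) (0,2) (0,1) (0,0) (1,3) (2,3) (3,3) (4,3) (5,3) (1,4) (2,5) (1,2) (2,1) (3,0)
Union (15 distinct): (0,0) (0,1) (0,2) (0,4) (0,5) (1,2) (1,3) (1,4) (2,1) (2,3) (2,5) (3,0) (3,3) (4,3) (5,3)

Answer: 15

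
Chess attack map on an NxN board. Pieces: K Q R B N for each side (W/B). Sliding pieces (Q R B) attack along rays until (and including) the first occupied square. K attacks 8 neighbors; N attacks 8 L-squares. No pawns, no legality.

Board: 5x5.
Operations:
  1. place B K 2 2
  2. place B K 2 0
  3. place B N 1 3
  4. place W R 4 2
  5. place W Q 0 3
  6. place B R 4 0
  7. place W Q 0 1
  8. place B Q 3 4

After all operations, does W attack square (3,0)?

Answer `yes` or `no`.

Answer: yes

Derivation:
Op 1: place BK@(2,2)
Op 2: place BK@(2,0)
Op 3: place BN@(1,3)
Op 4: place WR@(4,2)
Op 5: place WQ@(0,3)
Op 6: place BR@(4,0)
Op 7: place WQ@(0,1)
Op 8: place BQ@(3,4)
Per-piece attacks for W:
  WQ@(0,1): attacks (0,2) (0,3) (0,0) (1,1) (2,1) (3,1) (4,1) (1,2) (2,3) (3,4) (1,0) [ray(0,1) blocked at (0,3); ray(1,1) blocked at (3,4)]
  WQ@(0,3): attacks (0,4) (0,2) (0,1) (1,3) (1,4) (1,2) (2,1) (3,0) [ray(0,-1) blocked at (0,1); ray(1,0) blocked at (1,3)]
  WR@(4,2): attacks (4,3) (4,4) (4,1) (4,0) (3,2) (2,2) [ray(0,-1) blocked at (4,0); ray(-1,0) blocked at (2,2)]
W attacks (3,0): yes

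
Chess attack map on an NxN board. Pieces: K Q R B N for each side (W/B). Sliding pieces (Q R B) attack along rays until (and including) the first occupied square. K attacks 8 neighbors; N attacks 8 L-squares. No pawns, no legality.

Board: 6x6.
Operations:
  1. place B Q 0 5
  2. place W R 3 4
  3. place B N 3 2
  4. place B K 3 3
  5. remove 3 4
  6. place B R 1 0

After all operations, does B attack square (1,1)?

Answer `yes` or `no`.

Answer: yes

Derivation:
Op 1: place BQ@(0,5)
Op 2: place WR@(3,4)
Op 3: place BN@(3,2)
Op 4: place BK@(3,3)
Op 5: remove (3,4)
Op 6: place BR@(1,0)
Per-piece attacks for B:
  BQ@(0,5): attacks (0,4) (0,3) (0,2) (0,1) (0,0) (1,5) (2,5) (3,5) (4,5) (5,5) (1,4) (2,3) (3,2) [ray(1,-1) blocked at (3,2)]
  BR@(1,0): attacks (1,1) (1,2) (1,3) (1,4) (1,5) (2,0) (3,0) (4,0) (5,0) (0,0)
  BN@(3,2): attacks (4,4) (5,3) (2,4) (1,3) (4,0) (5,1) (2,0) (1,1)
  BK@(3,3): attacks (3,4) (3,2) (4,3) (2,3) (4,4) (4,2) (2,4) (2,2)
B attacks (1,1): yes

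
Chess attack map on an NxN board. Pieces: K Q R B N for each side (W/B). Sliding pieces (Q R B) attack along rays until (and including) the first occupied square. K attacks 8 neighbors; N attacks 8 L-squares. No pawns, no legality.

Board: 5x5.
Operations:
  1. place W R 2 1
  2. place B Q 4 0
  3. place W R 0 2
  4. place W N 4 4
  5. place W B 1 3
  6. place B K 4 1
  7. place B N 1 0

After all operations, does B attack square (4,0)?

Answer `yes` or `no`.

Op 1: place WR@(2,1)
Op 2: place BQ@(4,0)
Op 3: place WR@(0,2)
Op 4: place WN@(4,4)
Op 5: place WB@(1,3)
Op 6: place BK@(4,1)
Op 7: place BN@(1,0)
Per-piece attacks for B:
  BN@(1,0): attacks (2,2) (3,1) (0,2)
  BQ@(4,0): attacks (4,1) (3,0) (2,0) (1,0) (3,1) (2,2) (1,3) [ray(0,1) blocked at (4,1); ray(-1,0) blocked at (1,0); ray(-1,1) blocked at (1,3)]
  BK@(4,1): attacks (4,2) (4,0) (3,1) (3,2) (3,0)
B attacks (4,0): yes

Answer: yes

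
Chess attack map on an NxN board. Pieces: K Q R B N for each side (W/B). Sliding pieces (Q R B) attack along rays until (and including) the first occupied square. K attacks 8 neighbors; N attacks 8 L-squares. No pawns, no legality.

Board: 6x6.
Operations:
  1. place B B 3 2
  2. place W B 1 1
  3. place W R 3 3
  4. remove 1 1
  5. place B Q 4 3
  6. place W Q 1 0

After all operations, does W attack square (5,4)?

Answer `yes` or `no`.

Answer: no

Derivation:
Op 1: place BB@(3,2)
Op 2: place WB@(1,1)
Op 3: place WR@(3,3)
Op 4: remove (1,1)
Op 5: place BQ@(4,3)
Op 6: place WQ@(1,0)
Per-piece attacks for W:
  WQ@(1,0): attacks (1,1) (1,2) (1,3) (1,4) (1,5) (2,0) (3,0) (4,0) (5,0) (0,0) (2,1) (3,2) (0,1) [ray(1,1) blocked at (3,2)]
  WR@(3,3): attacks (3,4) (3,5) (3,2) (4,3) (2,3) (1,3) (0,3) [ray(0,-1) blocked at (3,2); ray(1,0) blocked at (4,3)]
W attacks (5,4): no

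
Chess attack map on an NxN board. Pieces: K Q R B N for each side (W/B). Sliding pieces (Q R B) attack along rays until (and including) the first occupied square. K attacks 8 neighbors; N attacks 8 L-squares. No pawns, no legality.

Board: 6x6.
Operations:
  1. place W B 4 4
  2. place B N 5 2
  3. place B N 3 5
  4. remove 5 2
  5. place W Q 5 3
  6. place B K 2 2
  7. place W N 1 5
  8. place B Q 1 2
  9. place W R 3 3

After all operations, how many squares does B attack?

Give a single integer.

Op 1: place WB@(4,4)
Op 2: place BN@(5,2)
Op 3: place BN@(3,5)
Op 4: remove (5,2)
Op 5: place WQ@(5,3)
Op 6: place BK@(2,2)
Op 7: place WN@(1,5)
Op 8: place BQ@(1,2)
Op 9: place WR@(3,3)
Per-piece attacks for B:
  BQ@(1,2): attacks (1,3) (1,4) (1,5) (1,1) (1,0) (2,2) (0,2) (2,3) (3,4) (4,5) (2,1) (3,0) (0,3) (0,1) [ray(0,1) blocked at (1,5); ray(1,0) blocked at (2,2)]
  BK@(2,2): attacks (2,3) (2,1) (3,2) (1,2) (3,3) (3,1) (1,3) (1,1)
  BN@(3,5): attacks (4,3) (5,4) (2,3) (1,4)
Union (20 distinct): (0,1) (0,2) (0,3) (1,0) (1,1) (1,2) (1,3) (1,4) (1,5) (2,1) (2,2) (2,3) (3,0) (3,1) (3,2) (3,3) (3,4) (4,3) (4,5) (5,4)

Answer: 20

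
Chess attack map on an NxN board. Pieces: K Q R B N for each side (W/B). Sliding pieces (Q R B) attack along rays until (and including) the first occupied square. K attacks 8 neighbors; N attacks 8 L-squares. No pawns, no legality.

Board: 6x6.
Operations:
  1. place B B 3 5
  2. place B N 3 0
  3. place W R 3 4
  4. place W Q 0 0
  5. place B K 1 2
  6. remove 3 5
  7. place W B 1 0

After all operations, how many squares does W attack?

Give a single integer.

Op 1: place BB@(3,5)
Op 2: place BN@(3,0)
Op 3: place WR@(3,4)
Op 4: place WQ@(0,0)
Op 5: place BK@(1,2)
Op 6: remove (3,5)
Op 7: place WB@(1,0)
Per-piece attacks for W:
  WQ@(0,0): attacks (0,1) (0,2) (0,3) (0,4) (0,5) (1,0) (1,1) (2,2) (3,3) (4,4) (5,5) [ray(1,0) blocked at (1,0)]
  WB@(1,0): attacks (2,1) (3,2) (4,3) (5,4) (0,1)
  WR@(3,4): attacks (3,5) (3,3) (3,2) (3,1) (3,0) (4,4) (5,4) (2,4) (1,4) (0,4) [ray(0,-1) blocked at (3,0)]
Union (20 distinct): (0,1) (0,2) (0,3) (0,4) (0,5) (1,0) (1,1) (1,4) (2,1) (2,2) (2,4) (3,0) (3,1) (3,2) (3,3) (3,5) (4,3) (4,4) (5,4) (5,5)

Answer: 20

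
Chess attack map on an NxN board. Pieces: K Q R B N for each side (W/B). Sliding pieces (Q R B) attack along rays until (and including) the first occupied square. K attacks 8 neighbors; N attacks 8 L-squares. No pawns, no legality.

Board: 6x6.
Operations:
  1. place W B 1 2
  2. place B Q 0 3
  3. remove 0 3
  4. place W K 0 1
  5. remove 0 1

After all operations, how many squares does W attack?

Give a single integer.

Answer: 7

Derivation:
Op 1: place WB@(1,2)
Op 2: place BQ@(0,3)
Op 3: remove (0,3)
Op 4: place WK@(0,1)
Op 5: remove (0,1)
Per-piece attacks for W:
  WB@(1,2): attacks (2,3) (3,4) (4,5) (2,1) (3,0) (0,3) (0,1)
Union (7 distinct): (0,1) (0,3) (2,1) (2,3) (3,0) (3,4) (4,5)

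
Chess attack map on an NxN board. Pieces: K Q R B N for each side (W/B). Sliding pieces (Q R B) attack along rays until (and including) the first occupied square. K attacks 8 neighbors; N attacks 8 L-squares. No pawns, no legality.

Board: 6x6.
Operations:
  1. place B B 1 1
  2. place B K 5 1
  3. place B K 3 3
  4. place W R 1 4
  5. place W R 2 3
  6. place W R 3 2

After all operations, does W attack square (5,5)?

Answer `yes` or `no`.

Op 1: place BB@(1,1)
Op 2: place BK@(5,1)
Op 3: place BK@(3,3)
Op 4: place WR@(1,4)
Op 5: place WR@(2,3)
Op 6: place WR@(3,2)
Per-piece attacks for W:
  WR@(1,4): attacks (1,5) (1,3) (1,2) (1,1) (2,4) (3,4) (4,4) (5,4) (0,4) [ray(0,-1) blocked at (1,1)]
  WR@(2,3): attacks (2,4) (2,5) (2,2) (2,1) (2,0) (3,3) (1,3) (0,3) [ray(1,0) blocked at (3,3)]
  WR@(3,2): attacks (3,3) (3,1) (3,0) (4,2) (5,2) (2,2) (1,2) (0,2) [ray(0,1) blocked at (3,3)]
W attacks (5,5): no

Answer: no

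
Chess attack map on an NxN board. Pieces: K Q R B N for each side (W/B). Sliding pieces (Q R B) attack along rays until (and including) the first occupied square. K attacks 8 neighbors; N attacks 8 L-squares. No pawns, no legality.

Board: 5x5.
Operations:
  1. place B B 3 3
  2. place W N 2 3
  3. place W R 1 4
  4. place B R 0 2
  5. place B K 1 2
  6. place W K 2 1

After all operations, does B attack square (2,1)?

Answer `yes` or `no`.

Op 1: place BB@(3,3)
Op 2: place WN@(2,3)
Op 3: place WR@(1,4)
Op 4: place BR@(0,2)
Op 5: place BK@(1,2)
Op 6: place WK@(2,1)
Per-piece attacks for B:
  BR@(0,2): attacks (0,3) (0,4) (0,1) (0,0) (1,2) [ray(1,0) blocked at (1,2)]
  BK@(1,2): attacks (1,3) (1,1) (2,2) (0,2) (2,3) (2,1) (0,3) (0,1)
  BB@(3,3): attacks (4,4) (4,2) (2,4) (2,2) (1,1) (0,0)
B attacks (2,1): yes

Answer: yes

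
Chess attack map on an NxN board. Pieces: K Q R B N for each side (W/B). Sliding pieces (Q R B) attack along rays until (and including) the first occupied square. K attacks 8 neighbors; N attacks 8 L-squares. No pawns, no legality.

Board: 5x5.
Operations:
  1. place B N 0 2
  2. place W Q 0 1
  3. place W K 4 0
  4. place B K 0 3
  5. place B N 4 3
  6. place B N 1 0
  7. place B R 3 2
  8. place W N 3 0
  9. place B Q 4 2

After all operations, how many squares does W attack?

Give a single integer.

Op 1: place BN@(0,2)
Op 2: place WQ@(0,1)
Op 3: place WK@(4,0)
Op 4: place BK@(0,3)
Op 5: place BN@(4,3)
Op 6: place BN@(1,0)
Op 7: place BR@(3,2)
Op 8: place WN@(3,0)
Op 9: place BQ@(4,2)
Per-piece attacks for W:
  WQ@(0,1): attacks (0,2) (0,0) (1,1) (2,1) (3,1) (4,1) (1,2) (2,3) (3,4) (1,0) [ray(0,1) blocked at (0,2); ray(1,-1) blocked at (1,0)]
  WN@(3,0): attacks (4,2) (2,2) (1,1)
  WK@(4,0): attacks (4,1) (3,0) (3,1)
Union (13 distinct): (0,0) (0,2) (1,0) (1,1) (1,2) (2,1) (2,2) (2,3) (3,0) (3,1) (3,4) (4,1) (4,2)

Answer: 13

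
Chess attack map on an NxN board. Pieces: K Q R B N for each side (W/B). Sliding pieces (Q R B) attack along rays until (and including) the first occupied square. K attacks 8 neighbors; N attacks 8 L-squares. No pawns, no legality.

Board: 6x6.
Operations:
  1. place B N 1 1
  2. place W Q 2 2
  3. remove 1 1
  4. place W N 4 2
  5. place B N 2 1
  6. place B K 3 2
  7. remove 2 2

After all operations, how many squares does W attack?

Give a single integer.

Op 1: place BN@(1,1)
Op 2: place WQ@(2,2)
Op 3: remove (1,1)
Op 4: place WN@(4,2)
Op 5: place BN@(2,1)
Op 6: place BK@(3,2)
Op 7: remove (2,2)
Per-piece attacks for W:
  WN@(4,2): attacks (5,4) (3,4) (2,3) (5,0) (3,0) (2,1)
Union (6 distinct): (2,1) (2,3) (3,0) (3,4) (5,0) (5,4)

Answer: 6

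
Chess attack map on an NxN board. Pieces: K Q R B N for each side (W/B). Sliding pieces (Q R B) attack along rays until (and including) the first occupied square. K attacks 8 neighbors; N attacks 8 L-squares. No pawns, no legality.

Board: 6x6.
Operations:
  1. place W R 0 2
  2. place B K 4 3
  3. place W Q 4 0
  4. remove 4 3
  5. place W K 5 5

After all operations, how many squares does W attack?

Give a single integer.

Op 1: place WR@(0,2)
Op 2: place BK@(4,3)
Op 3: place WQ@(4,0)
Op 4: remove (4,3)
Op 5: place WK@(5,5)
Per-piece attacks for W:
  WR@(0,2): attacks (0,3) (0,4) (0,5) (0,1) (0,0) (1,2) (2,2) (3,2) (4,2) (5,2)
  WQ@(4,0): attacks (4,1) (4,2) (4,3) (4,4) (4,5) (5,0) (3,0) (2,0) (1,0) (0,0) (5,1) (3,1) (2,2) (1,3) (0,4)
  WK@(5,5): attacks (5,4) (4,5) (4,4)
Union (22 distinct): (0,0) (0,1) (0,3) (0,4) (0,5) (1,0) (1,2) (1,3) (2,0) (2,2) (3,0) (3,1) (3,2) (4,1) (4,2) (4,3) (4,4) (4,5) (5,0) (5,1) (5,2) (5,4)

Answer: 22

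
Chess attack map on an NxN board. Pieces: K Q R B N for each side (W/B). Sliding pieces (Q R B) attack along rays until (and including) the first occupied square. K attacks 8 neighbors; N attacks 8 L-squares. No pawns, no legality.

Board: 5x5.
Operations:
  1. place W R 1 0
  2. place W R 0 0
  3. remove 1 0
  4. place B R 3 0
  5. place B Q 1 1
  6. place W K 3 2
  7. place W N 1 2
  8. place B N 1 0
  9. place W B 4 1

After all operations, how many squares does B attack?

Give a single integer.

Answer: 14

Derivation:
Op 1: place WR@(1,0)
Op 2: place WR@(0,0)
Op 3: remove (1,0)
Op 4: place BR@(3,0)
Op 5: place BQ@(1,1)
Op 6: place WK@(3,2)
Op 7: place WN@(1,2)
Op 8: place BN@(1,0)
Op 9: place WB@(4,1)
Per-piece attacks for B:
  BN@(1,0): attacks (2,2) (3,1) (0,2)
  BQ@(1,1): attacks (1,2) (1,0) (2,1) (3,1) (4,1) (0,1) (2,2) (3,3) (4,4) (2,0) (0,2) (0,0) [ray(0,1) blocked at (1,2); ray(0,-1) blocked at (1,0); ray(1,0) blocked at (4,1); ray(-1,-1) blocked at (0,0)]
  BR@(3,0): attacks (3,1) (3,2) (4,0) (2,0) (1,0) [ray(0,1) blocked at (3,2); ray(-1,0) blocked at (1,0)]
Union (14 distinct): (0,0) (0,1) (0,2) (1,0) (1,2) (2,0) (2,1) (2,2) (3,1) (3,2) (3,3) (4,0) (4,1) (4,4)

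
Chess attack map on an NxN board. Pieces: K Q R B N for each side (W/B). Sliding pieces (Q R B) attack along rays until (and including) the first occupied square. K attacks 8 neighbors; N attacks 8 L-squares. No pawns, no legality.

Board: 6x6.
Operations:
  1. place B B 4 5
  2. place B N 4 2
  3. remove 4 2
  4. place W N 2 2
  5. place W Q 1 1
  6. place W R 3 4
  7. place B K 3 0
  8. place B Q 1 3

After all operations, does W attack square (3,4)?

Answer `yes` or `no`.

Op 1: place BB@(4,5)
Op 2: place BN@(4,2)
Op 3: remove (4,2)
Op 4: place WN@(2,2)
Op 5: place WQ@(1,1)
Op 6: place WR@(3,4)
Op 7: place BK@(3,0)
Op 8: place BQ@(1,3)
Per-piece attacks for W:
  WQ@(1,1): attacks (1,2) (1,3) (1,0) (2,1) (3,1) (4,1) (5,1) (0,1) (2,2) (2,0) (0,2) (0,0) [ray(0,1) blocked at (1,3); ray(1,1) blocked at (2,2)]
  WN@(2,2): attacks (3,4) (4,3) (1,4) (0,3) (3,0) (4,1) (1,0) (0,1)
  WR@(3,4): attacks (3,5) (3,3) (3,2) (3,1) (3,0) (4,4) (5,4) (2,4) (1,4) (0,4) [ray(0,-1) blocked at (3,0)]
W attacks (3,4): yes

Answer: yes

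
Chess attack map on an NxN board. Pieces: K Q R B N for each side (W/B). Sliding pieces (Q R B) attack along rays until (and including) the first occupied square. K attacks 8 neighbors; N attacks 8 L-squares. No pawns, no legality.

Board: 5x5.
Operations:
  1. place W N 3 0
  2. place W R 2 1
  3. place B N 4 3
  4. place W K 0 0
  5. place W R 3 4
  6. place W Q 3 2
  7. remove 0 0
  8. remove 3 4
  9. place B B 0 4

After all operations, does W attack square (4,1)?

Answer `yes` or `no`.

Answer: yes

Derivation:
Op 1: place WN@(3,0)
Op 2: place WR@(2,1)
Op 3: place BN@(4,3)
Op 4: place WK@(0,0)
Op 5: place WR@(3,4)
Op 6: place WQ@(3,2)
Op 7: remove (0,0)
Op 8: remove (3,4)
Op 9: place BB@(0,4)
Per-piece attacks for W:
  WR@(2,1): attacks (2,2) (2,3) (2,4) (2,0) (3,1) (4,1) (1,1) (0,1)
  WN@(3,0): attacks (4,2) (2,2) (1,1)
  WQ@(3,2): attacks (3,3) (3,4) (3,1) (3,0) (4,2) (2,2) (1,2) (0,2) (4,3) (4,1) (2,3) (1,4) (2,1) [ray(0,-1) blocked at (3,0); ray(1,1) blocked at (4,3); ray(-1,-1) blocked at (2,1)]
W attacks (4,1): yes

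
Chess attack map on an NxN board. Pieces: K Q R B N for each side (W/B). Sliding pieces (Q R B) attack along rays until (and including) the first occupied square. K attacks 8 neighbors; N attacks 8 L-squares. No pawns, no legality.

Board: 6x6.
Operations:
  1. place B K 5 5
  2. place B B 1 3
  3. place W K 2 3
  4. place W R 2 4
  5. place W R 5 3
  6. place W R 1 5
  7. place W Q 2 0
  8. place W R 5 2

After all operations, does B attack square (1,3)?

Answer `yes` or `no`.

Op 1: place BK@(5,5)
Op 2: place BB@(1,3)
Op 3: place WK@(2,3)
Op 4: place WR@(2,4)
Op 5: place WR@(5,3)
Op 6: place WR@(1,5)
Op 7: place WQ@(2,0)
Op 8: place WR@(5,2)
Per-piece attacks for B:
  BB@(1,3): attacks (2,4) (2,2) (3,1) (4,0) (0,4) (0,2) [ray(1,1) blocked at (2,4)]
  BK@(5,5): attacks (5,4) (4,5) (4,4)
B attacks (1,3): no

Answer: no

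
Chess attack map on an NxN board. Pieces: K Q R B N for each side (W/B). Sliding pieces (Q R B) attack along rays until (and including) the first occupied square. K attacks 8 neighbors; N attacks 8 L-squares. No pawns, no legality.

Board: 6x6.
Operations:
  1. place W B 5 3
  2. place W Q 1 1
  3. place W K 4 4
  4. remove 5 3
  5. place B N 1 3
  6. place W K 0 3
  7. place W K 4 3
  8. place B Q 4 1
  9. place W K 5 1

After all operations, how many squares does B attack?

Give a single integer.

Answer: 17

Derivation:
Op 1: place WB@(5,3)
Op 2: place WQ@(1,1)
Op 3: place WK@(4,4)
Op 4: remove (5,3)
Op 5: place BN@(1,3)
Op 6: place WK@(0,3)
Op 7: place WK@(4,3)
Op 8: place BQ@(4,1)
Op 9: place WK@(5,1)
Per-piece attacks for B:
  BN@(1,3): attacks (2,5) (3,4) (0,5) (2,1) (3,2) (0,1)
  BQ@(4,1): attacks (4,2) (4,3) (4,0) (5,1) (3,1) (2,1) (1,1) (5,2) (5,0) (3,2) (2,3) (1,4) (0,5) (3,0) [ray(0,1) blocked at (4,3); ray(1,0) blocked at (5,1); ray(-1,0) blocked at (1,1)]
Union (17 distinct): (0,1) (0,5) (1,1) (1,4) (2,1) (2,3) (2,5) (3,0) (3,1) (3,2) (3,4) (4,0) (4,2) (4,3) (5,0) (5,1) (5,2)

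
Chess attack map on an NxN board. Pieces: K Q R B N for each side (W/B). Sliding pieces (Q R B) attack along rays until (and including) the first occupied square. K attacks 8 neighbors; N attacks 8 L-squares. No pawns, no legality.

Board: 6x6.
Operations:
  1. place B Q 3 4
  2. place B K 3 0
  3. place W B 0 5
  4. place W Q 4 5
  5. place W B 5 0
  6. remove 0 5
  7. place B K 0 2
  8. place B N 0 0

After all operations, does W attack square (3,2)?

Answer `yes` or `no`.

Op 1: place BQ@(3,4)
Op 2: place BK@(3,0)
Op 3: place WB@(0,5)
Op 4: place WQ@(4,5)
Op 5: place WB@(5,0)
Op 6: remove (0,5)
Op 7: place BK@(0,2)
Op 8: place BN@(0,0)
Per-piece attacks for W:
  WQ@(4,5): attacks (4,4) (4,3) (4,2) (4,1) (4,0) (5,5) (3,5) (2,5) (1,5) (0,5) (5,4) (3,4) [ray(-1,-1) blocked at (3,4)]
  WB@(5,0): attacks (4,1) (3,2) (2,3) (1,4) (0,5)
W attacks (3,2): yes

Answer: yes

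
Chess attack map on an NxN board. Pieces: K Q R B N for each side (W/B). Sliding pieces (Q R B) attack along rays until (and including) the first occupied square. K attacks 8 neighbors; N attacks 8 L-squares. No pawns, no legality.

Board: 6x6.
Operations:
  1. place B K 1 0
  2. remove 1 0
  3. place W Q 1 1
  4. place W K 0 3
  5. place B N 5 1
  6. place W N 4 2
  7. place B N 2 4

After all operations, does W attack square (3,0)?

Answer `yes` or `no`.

Op 1: place BK@(1,0)
Op 2: remove (1,0)
Op 3: place WQ@(1,1)
Op 4: place WK@(0,3)
Op 5: place BN@(5,1)
Op 6: place WN@(4,2)
Op 7: place BN@(2,4)
Per-piece attacks for W:
  WK@(0,3): attacks (0,4) (0,2) (1,3) (1,4) (1,2)
  WQ@(1,1): attacks (1,2) (1,3) (1,4) (1,5) (1,0) (2,1) (3,1) (4,1) (5,1) (0,1) (2,2) (3,3) (4,4) (5,5) (2,0) (0,2) (0,0) [ray(1,0) blocked at (5,1)]
  WN@(4,2): attacks (5,4) (3,4) (2,3) (5,0) (3,0) (2,1)
W attacks (3,0): yes

Answer: yes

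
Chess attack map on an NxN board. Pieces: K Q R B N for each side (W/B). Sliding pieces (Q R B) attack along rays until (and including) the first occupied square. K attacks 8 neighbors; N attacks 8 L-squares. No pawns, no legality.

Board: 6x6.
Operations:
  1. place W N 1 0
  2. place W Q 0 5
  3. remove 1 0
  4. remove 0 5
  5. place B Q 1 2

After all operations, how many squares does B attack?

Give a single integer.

Answer: 17

Derivation:
Op 1: place WN@(1,0)
Op 2: place WQ@(0,5)
Op 3: remove (1,0)
Op 4: remove (0,5)
Op 5: place BQ@(1,2)
Per-piece attacks for B:
  BQ@(1,2): attacks (1,3) (1,4) (1,5) (1,1) (1,0) (2,2) (3,2) (4,2) (5,2) (0,2) (2,3) (3,4) (4,5) (2,1) (3,0) (0,3) (0,1)
Union (17 distinct): (0,1) (0,2) (0,3) (1,0) (1,1) (1,3) (1,4) (1,5) (2,1) (2,2) (2,3) (3,0) (3,2) (3,4) (4,2) (4,5) (5,2)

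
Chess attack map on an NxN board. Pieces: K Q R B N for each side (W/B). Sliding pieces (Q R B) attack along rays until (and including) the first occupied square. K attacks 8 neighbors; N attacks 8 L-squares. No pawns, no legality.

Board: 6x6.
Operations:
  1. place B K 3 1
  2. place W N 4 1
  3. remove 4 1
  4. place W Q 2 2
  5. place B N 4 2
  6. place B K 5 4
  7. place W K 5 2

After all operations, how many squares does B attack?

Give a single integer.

Answer: 17

Derivation:
Op 1: place BK@(3,1)
Op 2: place WN@(4,1)
Op 3: remove (4,1)
Op 4: place WQ@(2,2)
Op 5: place BN@(4,2)
Op 6: place BK@(5,4)
Op 7: place WK@(5,2)
Per-piece attacks for B:
  BK@(3,1): attacks (3,2) (3,0) (4,1) (2,1) (4,2) (4,0) (2,2) (2,0)
  BN@(4,2): attacks (5,4) (3,4) (2,3) (5,0) (3,0) (2,1)
  BK@(5,4): attacks (5,5) (5,3) (4,4) (4,5) (4,3)
Union (17 distinct): (2,0) (2,1) (2,2) (2,3) (3,0) (3,2) (3,4) (4,0) (4,1) (4,2) (4,3) (4,4) (4,5) (5,0) (5,3) (5,4) (5,5)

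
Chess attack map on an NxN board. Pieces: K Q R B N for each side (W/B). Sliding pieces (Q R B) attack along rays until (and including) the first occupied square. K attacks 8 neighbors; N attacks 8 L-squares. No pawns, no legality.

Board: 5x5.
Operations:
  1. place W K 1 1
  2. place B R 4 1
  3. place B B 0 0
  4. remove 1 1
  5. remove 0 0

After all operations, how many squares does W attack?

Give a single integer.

Answer: 0

Derivation:
Op 1: place WK@(1,1)
Op 2: place BR@(4,1)
Op 3: place BB@(0,0)
Op 4: remove (1,1)
Op 5: remove (0,0)
Per-piece attacks for W:
Union (0 distinct): (none)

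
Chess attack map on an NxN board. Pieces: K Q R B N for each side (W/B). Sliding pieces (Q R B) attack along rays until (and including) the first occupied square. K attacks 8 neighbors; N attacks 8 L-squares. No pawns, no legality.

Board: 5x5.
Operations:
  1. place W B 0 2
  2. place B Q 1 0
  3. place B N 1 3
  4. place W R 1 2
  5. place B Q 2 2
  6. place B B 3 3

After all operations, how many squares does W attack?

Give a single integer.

Op 1: place WB@(0,2)
Op 2: place BQ@(1,0)
Op 3: place BN@(1,3)
Op 4: place WR@(1,2)
Op 5: place BQ@(2,2)
Op 6: place BB@(3,3)
Per-piece attacks for W:
  WB@(0,2): attacks (1,3) (1,1) (2,0) [ray(1,1) blocked at (1,3)]
  WR@(1,2): attacks (1,3) (1,1) (1,0) (2,2) (0,2) [ray(0,1) blocked at (1,3); ray(0,-1) blocked at (1,0); ray(1,0) blocked at (2,2); ray(-1,0) blocked at (0,2)]
Union (6 distinct): (0,2) (1,0) (1,1) (1,3) (2,0) (2,2)

Answer: 6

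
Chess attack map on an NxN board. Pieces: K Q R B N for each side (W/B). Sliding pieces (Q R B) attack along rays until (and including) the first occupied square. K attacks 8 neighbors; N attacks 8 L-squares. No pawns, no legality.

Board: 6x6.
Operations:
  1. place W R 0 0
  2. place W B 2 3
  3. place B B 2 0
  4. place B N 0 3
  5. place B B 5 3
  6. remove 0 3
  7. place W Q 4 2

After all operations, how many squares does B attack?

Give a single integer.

Answer: 6

Derivation:
Op 1: place WR@(0,0)
Op 2: place WB@(2,3)
Op 3: place BB@(2,0)
Op 4: place BN@(0,3)
Op 5: place BB@(5,3)
Op 6: remove (0,3)
Op 7: place WQ@(4,2)
Per-piece attacks for B:
  BB@(2,0): attacks (3,1) (4,2) (1,1) (0,2) [ray(1,1) blocked at (4,2)]
  BB@(5,3): attacks (4,4) (3,5) (4,2) [ray(-1,-1) blocked at (4,2)]
Union (6 distinct): (0,2) (1,1) (3,1) (3,5) (4,2) (4,4)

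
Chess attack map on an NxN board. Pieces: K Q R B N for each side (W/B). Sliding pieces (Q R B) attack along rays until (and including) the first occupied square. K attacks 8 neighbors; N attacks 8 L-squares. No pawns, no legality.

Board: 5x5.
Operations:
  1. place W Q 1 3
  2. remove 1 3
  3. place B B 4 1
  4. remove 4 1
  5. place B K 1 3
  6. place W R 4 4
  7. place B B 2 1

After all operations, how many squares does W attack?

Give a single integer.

Op 1: place WQ@(1,3)
Op 2: remove (1,3)
Op 3: place BB@(4,1)
Op 4: remove (4,1)
Op 5: place BK@(1,3)
Op 6: place WR@(4,4)
Op 7: place BB@(2,1)
Per-piece attacks for W:
  WR@(4,4): attacks (4,3) (4,2) (4,1) (4,0) (3,4) (2,4) (1,4) (0,4)
Union (8 distinct): (0,4) (1,4) (2,4) (3,4) (4,0) (4,1) (4,2) (4,3)

Answer: 8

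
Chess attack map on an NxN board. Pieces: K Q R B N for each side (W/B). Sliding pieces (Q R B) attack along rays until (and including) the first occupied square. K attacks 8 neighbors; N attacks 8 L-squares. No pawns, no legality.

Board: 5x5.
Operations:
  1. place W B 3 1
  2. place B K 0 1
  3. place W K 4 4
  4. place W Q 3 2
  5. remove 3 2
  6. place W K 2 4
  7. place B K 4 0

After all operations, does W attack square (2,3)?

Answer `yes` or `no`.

Answer: yes

Derivation:
Op 1: place WB@(3,1)
Op 2: place BK@(0,1)
Op 3: place WK@(4,4)
Op 4: place WQ@(3,2)
Op 5: remove (3,2)
Op 6: place WK@(2,4)
Op 7: place BK@(4,0)
Per-piece attacks for W:
  WK@(2,4): attacks (2,3) (3,4) (1,4) (3,3) (1,3)
  WB@(3,1): attacks (4,2) (4,0) (2,2) (1,3) (0,4) (2,0) [ray(1,-1) blocked at (4,0)]
  WK@(4,4): attacks (4,3) (3,4) (3,3)
W attacks (2,3): yes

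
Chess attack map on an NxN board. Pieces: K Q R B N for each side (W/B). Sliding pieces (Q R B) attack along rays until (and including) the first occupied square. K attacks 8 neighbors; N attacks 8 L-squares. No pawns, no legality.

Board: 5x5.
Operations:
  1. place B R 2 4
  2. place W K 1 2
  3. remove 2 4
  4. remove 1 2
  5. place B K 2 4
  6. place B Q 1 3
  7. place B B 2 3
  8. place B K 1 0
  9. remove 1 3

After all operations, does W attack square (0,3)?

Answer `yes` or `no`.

Op 1: place BR@(2,4)
Op 2: place WK@(1,2)
Op 3: remove (2,4)
Op 4: remove (1,2)
Op 5: place BK@(2,4)
Op 6: place BQ@(1,3)
Op 7: place BB@(2,3)
Op 8: place BK@(1,0)
Op 9: remove (1,3)
Per-piece attacks for W:
W attacks (0,3): no

Answer: no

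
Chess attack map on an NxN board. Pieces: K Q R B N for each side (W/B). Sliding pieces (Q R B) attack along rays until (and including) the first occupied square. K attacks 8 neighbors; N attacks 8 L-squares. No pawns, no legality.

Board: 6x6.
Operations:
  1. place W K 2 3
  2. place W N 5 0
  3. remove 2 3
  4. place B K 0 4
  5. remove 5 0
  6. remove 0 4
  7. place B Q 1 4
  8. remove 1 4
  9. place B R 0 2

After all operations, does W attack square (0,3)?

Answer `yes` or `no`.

Answer: no

Derivation:
Op 1: place WK@(2,3)
Op 2: place WN@(5,0)
Op 3: remove (2,3)
Op 4: place BK@(0,4)
Op 5: remove (5,0)
Op 6: remove (0,4)
Op 7: place BQ@(1,4)
Op 8: remove (1,4)
Op 9: place BR@(0,2)
Per-piece attacks for W:
W attacks (0,3): no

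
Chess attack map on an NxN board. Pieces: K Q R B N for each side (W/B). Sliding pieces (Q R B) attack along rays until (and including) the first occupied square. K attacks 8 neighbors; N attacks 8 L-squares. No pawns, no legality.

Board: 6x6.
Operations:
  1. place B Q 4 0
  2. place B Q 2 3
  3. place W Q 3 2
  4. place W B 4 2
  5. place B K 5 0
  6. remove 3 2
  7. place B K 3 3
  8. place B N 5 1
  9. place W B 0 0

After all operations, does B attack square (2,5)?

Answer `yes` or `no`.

Answer: yes

Derivation:
Op 1: place BQ@(4,0)
Op 2: place BQ@(2,3)
Op 3: place WQ@(3,2)
Op 4: place WB@(4,2)
Op 5: place BK@(5,0)
Op 6: remove (3,2)
Op 7: place BK@(3,3)
Op 8: place BN@(5,1)
Op 9: place WB@(0,0)
Per-piece attacks for B:
  BQ@(2,3): attacks (2,4) (2,5) (2,2) (2,1) (2,0) (3,3) (1,3) (0,3) (3,4) (4,5) (3,2) (4,1) (5,0) (1,4) (0,5) (1,2) (0,1) [ray(1,0) blocked at (3,3); ray(1,-1) blocked at (5,0)]
  BK@(3,3): attacks (3,4) (3,2) (4,3) (2,3) (4,4) (4,2) (2,4) (2,2)
  BQ@(4,0): attacks (4,1) (4,2) (5,0) (3,0) (2,0) (1,0) (0,0) (5,1) (3,1) (2,2) (1,3) (0,4) [ray(0,1) blocked at (4,2); ray(1,0) blocked at (5,0); ray(-1,0) blocked at (0,0); ray(1,1) blocked at (5,1)]
  BK@(5,0): attacks (5,1) (4,0) (4,1)
  BN@(5,1): attacks (4,3) (3,2) (3,0)
B attacks (2,5): yes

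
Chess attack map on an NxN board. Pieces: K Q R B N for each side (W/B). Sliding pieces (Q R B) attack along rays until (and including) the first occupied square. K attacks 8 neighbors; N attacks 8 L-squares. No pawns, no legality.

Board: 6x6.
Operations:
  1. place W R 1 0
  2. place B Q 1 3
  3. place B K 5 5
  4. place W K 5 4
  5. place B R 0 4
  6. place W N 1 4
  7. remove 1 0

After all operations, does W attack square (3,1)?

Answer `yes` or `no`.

Answer: no

Derivation:
Op 1: place WR@(1,0)
Op 2: place BQ@(1,3)
Op 3: place BK@(5,5)
Op 4: place WK@(5,4)
Op 5: place BR@(0,4)
Op 6: place WN@(1,4)
Op 7: remove (1,0)
Per-piece attacks for W:
  WN@(1,4): attacks (3,5) (2,2) (3,3) (0,2)
  WK@(5,4): attacks (5,5) (5,3) (4,4) (4,5) (4,3)
W attacks (3,1): no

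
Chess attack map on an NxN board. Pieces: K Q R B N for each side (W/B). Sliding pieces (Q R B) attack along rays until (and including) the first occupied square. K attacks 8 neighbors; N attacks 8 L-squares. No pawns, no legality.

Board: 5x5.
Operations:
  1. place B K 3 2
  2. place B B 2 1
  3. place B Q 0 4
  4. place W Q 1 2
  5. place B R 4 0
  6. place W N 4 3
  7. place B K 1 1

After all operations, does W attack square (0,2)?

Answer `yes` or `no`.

Op 1: place BK@(3,2)
Op 2: place BB@(2,1)
Op 3: place BQ@(0,4)
Op 4: place WQ@(1,2)
Op 5: place BR@(4,0)
Op 6: place WN@(4,3)
Op 7: place BK@(1,1)
Per-piece attacks for W:
  WQ@(1,2): attacks (1,3) (1,4) (1,1) (2,2) (3,2) (0,2) (2,3) (3,4) (2,1) (0,3) (0,1) [ray(0,-1) blocked at (1,1); ray(1,0) blocked at (3,2); ray(1,-1) blocked at (2,1)]
  WN@(4,3): attacks (2,4) (3,1) (2,2)
W attacks (0,2): yes

Answer: yes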